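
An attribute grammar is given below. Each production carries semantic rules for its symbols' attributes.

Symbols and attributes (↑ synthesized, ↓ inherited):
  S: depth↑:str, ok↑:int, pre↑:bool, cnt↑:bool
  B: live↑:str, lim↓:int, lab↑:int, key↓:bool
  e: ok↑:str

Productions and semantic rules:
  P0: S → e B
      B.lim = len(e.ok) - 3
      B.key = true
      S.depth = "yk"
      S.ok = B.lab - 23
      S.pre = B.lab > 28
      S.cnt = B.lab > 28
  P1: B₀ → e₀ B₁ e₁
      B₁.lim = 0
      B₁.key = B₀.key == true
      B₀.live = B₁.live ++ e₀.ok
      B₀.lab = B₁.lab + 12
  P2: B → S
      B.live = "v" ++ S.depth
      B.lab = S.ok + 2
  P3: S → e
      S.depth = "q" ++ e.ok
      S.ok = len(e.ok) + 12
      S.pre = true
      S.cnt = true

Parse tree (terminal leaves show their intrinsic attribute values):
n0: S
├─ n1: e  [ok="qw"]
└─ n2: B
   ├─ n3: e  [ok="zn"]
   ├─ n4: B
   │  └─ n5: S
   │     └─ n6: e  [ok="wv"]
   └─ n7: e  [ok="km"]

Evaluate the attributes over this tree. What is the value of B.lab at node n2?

1. n1.ok = "qw"  [terminal]
2. n2.lim = -1  [len(e.ok) - 3]
3. n2.key = true  [true]
4. n3.ok = "zn"  [terminal]
5. n4.lim = 0  [0]
6. n4.key = true  [B₀.key == true]
7. n6.ok = "wv"  [terminal]
8. n5.depth = "qwv"  ["q" ++ e.ok]
9. n5.ok = 14  [len(e.ok) + 12]
10. n5.pre = true  [true]
11. n5.cnt = true  [true]
12. n4.live = "vqwv"  ["v" ++ S.depth]
13. n4.lab = 16  [S.ok + 2]
14. n7.ok = "km"  [terminal]
15. n2.live = "vqwvzn"  [B₁.live ++ e₀.ok]
16. n2.lab = 28  [B₁.lab + 12]
17. n0.depth = "yk"  ["yk"]
18. n0.ok = 5  [B.lab - 23]
19. n0.pre = false  [B.lab > 28]
20. n0.cnt = false  [B.lab > 28]

28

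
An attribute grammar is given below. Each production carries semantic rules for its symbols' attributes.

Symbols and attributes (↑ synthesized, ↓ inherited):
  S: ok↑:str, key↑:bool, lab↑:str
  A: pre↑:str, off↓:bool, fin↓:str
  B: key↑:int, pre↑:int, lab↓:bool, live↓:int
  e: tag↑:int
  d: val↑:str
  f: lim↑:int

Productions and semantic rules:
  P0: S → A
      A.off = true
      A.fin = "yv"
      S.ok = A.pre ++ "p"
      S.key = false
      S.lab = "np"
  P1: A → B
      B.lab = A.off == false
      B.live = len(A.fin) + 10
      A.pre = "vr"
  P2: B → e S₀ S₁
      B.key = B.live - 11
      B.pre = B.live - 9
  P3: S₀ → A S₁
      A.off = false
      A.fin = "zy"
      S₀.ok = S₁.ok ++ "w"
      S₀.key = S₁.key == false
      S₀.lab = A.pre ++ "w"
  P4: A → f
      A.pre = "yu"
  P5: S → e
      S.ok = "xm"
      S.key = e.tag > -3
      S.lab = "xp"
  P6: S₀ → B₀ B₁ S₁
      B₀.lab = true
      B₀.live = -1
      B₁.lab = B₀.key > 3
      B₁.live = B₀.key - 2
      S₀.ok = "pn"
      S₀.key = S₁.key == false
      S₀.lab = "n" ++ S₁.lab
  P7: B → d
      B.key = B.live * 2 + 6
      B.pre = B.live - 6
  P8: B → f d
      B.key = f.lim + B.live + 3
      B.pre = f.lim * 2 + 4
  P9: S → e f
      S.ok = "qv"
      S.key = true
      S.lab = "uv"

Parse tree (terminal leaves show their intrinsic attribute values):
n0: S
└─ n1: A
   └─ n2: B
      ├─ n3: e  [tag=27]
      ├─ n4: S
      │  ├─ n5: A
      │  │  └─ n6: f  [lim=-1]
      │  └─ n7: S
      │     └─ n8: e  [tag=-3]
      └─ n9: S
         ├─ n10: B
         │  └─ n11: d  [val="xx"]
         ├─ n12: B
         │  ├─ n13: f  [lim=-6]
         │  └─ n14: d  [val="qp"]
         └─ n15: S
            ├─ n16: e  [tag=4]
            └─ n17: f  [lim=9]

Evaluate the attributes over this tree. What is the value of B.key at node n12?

1. n1.off = true  [true]
2. n1.fin = "yv"  ["yv"]
3. n2.lab = false  [A.off == false]
4. n2.live = 12  [len(A.fin) + 10]
5. n3.tag = 27  [terminal]
6. n5.off = false  [false]
7. n5.fin = "zy"  ["zy"]
8. n6.lim = -1  [terminal]
9. n5.pre = "yu"  ["yu"]
10. n8.tag = -3  [terminal]
11. n7.ok = "xm"  ["xm"]
12. n7.key = false  [e.tag > -3]
13. n7.lab = "xp"  ["xp"]
14. n4.ok = "xmw"  [S₁.ok ++ "w"]
15. n4.key = true  [S₁.key == false]
16. n4.lab = "yuw"  [A.pre ++ "w"]
17. n10.lab = true  [true]
18. n10.live = -1  [-1]
19. n11.val = "xx"  [terminal]
20. n10.key = 4  [B.live * 2 + 6]
21. n10.pre = -7  [B.live - 6]
22. n12.lab = true  [B₀.key > 3]
23. n12.live = 2  [B₀.key - 2]
24. n13.lim = -6  [terminal]
25. n14.val = "qp"  [terminal]
26. n12.key = -1  [f.lim + B.live + 3]
27. n12.pre = -8  [f.lim * 2 + 4]
28. n16.tag = 4  [terminal]
29. n17.lim = 9  [terminal]
30. n15.ok = "qv"  ["qv"]
31. n15.key = true  [true]
32. n15.lab = "uv"  ["uv"]
33. n9.ok = "pn"  ["pn"]
34. n9.key = false  [S₁.key == false]
35. n9.lab = "nuv"  ["n" ++ S₁.lab]
36. n2.key = 1  [B.live - 11]
37. n2.pre = 3  [B.live - 9]
38. n1.pre = "vr"  ["vr"]
39. n0.ok = "vrp"  [A.pre ++ "p"]
40. n0.key = false  [false]
41. n0.lab = "np"  ["np"]

-1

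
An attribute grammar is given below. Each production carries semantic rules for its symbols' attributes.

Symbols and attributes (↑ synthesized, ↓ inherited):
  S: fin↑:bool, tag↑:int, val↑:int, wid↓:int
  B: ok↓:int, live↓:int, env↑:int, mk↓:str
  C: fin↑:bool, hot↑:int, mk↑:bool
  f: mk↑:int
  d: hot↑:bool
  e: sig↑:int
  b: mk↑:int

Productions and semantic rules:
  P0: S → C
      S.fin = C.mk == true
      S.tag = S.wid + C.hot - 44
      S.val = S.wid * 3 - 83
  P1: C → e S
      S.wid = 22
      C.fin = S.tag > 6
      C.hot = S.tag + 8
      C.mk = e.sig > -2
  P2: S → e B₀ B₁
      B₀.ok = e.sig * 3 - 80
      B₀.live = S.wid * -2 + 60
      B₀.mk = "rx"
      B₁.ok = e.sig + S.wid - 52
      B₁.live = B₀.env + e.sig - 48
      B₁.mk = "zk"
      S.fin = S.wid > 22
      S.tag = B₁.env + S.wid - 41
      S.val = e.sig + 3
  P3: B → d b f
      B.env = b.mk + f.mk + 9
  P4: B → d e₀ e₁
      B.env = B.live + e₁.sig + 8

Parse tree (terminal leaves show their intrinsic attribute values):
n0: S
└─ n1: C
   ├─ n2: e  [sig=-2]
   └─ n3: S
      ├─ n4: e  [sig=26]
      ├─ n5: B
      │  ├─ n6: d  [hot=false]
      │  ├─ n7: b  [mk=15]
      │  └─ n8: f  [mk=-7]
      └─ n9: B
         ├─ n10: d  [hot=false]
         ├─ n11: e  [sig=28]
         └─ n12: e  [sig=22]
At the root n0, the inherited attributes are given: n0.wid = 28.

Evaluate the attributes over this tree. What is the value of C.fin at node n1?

1. n0.wid = 28  [given at root]
2. n2.sig = -2  [terminal]
3. n3.wid = 22  [22]
4. n4.sig = 26  [terminal]
5. n5.ok = -2  [e.sig * 3 - 80]
6. n5.live = 16  [S.wid * -2 + 60]
7. n5.mk = "rx"  ["rx"]
8. n6.hot = false  [terminal]
9. n7.mk = 15  [terminal]
10. n8.mk = -7  [terminal]
11. n5.env = 17  [b.mk + f.mk + 9]
12. n9.ok = -4  [e.sig + S.wid - 52]
13. n9.live = -5  [B₀.env + e.sig - 48]
14. n9.mk = "zk"  ["zk"]
15. n10.hot = false  [terminal]
16. n11.sig = 28  [terminal]
17. n12.sig = 22  [terminal]
18. n9.env = 25  [B.live + e₁.sig + 8]
19. n3.fin = false  [S.wid > 22]
20. n3.tag = 6  [B₁.env + S.wid - 41]
21. n3.val = 29  [e.sig + 3]
22. n1.fin = false  [S.tag > 6]
23. n1.hot = 14  [S.tag + 8]
24. n1.mk = false  [e.sig > -2]
25. n0.fin = false  [C.mk == true]
26. n0.tag = -2  [S.wid + C.hot - 44]
27. n0.val = 1  [S.wid * 3 - 83]

false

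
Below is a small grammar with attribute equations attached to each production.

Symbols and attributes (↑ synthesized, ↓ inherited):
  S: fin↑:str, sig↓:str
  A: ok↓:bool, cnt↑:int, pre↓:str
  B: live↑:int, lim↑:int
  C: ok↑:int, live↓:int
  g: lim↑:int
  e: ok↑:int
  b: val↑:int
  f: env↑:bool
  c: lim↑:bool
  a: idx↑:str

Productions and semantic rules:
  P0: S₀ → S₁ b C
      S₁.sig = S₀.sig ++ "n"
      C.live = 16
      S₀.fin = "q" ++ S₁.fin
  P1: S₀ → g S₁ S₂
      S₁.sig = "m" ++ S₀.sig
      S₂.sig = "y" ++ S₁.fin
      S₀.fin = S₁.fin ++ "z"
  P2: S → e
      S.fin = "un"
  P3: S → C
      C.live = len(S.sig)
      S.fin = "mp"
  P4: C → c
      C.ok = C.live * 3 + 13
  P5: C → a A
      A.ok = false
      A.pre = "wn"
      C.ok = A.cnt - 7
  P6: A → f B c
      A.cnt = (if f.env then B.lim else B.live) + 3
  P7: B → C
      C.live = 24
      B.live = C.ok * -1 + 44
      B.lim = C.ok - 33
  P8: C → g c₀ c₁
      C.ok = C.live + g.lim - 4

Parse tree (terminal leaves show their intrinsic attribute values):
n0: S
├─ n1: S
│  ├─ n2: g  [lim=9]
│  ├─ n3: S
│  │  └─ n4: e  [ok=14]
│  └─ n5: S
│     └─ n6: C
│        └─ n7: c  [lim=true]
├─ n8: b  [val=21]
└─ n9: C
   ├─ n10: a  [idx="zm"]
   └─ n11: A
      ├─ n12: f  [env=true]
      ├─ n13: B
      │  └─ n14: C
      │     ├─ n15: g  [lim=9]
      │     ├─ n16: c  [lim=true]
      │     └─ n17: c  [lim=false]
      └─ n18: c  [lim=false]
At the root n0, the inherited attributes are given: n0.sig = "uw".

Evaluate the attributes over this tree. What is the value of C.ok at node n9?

1. n0.sig = "uw"  [given at root]
2. n1.sig = "uwn"  [S₀.sig ++ "n"]
3. n2.lim = 9  [terminal]
4. n3.sig = "muwn"  ["m" ++ S₀.sig]
5. n4.ok = 14  [terminal]
6. n3.fin = "un"  ["un"]
7. n5.sig = "yun"  ["y" ++ S₁.fin]
8. n6.live = 3  [len(S.sig)]
9. n7.lim = true  [terminal]
10. n6.ok = 22  [C.live * 3 + 13]
11. n5.fin = "mp"  ["mp"]
12. n1.fin = "unz"  [S₁.fin ++ "z"]
13. n8.val = 21  [terminal]
14. n9.live = 16  [16]
15. n10.idx = "zm"  [terminal]
16. n11.ok = false  [false]
17. n11.pre = "wn"  ["wn"]
18. n12.env = true  [terminal]
19. n14.live = 24  [24]
20. n15.lim = 9  [terminal]
21. n16.lim = true  [terminal]
22. n17.lim = false  [terminal]
23. n14.ok = 29  [C.live + g.lim - 4]
24. n13.live = 15  [C.ok * -1 + 44]
25. n13.lim = -4  [C.ok - 33]
26. n18.lim = false  [terminal]
27. n11.cnt = -1  [(if f.env then B.lim else B.live) + 3]
28. n9.ok = -8  [A.cnt - 7]
29. n0.fin = "qunz"  ["q" ++ S₁.fin]

-8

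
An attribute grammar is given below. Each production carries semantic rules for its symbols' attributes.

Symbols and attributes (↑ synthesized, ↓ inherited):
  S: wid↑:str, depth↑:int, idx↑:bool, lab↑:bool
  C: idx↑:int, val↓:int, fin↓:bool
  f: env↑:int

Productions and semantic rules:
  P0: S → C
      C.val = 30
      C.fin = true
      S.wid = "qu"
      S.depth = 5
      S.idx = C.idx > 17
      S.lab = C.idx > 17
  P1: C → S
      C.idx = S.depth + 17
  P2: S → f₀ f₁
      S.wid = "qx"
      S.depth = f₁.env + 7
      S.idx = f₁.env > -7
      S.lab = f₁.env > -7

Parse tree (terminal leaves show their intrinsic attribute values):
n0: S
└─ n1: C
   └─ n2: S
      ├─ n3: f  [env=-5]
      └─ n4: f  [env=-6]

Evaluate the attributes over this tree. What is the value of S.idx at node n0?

1. n1.val = 30  [30]
2. n1.fin = true  [true]
3. n3.env = -5  [terminal]
4. n4.env = -6  [terminal]
5. n2.wid = "qx"  ["qx"]
6. n2.depth = 1  [f₁.env + 7]
7. n2.idx = true  [f₁.env > -7]
8. n2.lab = true  [f₁.env > -7]
9. n1.idx = 18  [S.depth + 17]
10. n0.wid = "qu"  ["qu"]
11. n0.depth = 5  [5]
12. n0.idx = true  [C.idx > 17]
13. n0.lab = true  [C.idx > 17]

true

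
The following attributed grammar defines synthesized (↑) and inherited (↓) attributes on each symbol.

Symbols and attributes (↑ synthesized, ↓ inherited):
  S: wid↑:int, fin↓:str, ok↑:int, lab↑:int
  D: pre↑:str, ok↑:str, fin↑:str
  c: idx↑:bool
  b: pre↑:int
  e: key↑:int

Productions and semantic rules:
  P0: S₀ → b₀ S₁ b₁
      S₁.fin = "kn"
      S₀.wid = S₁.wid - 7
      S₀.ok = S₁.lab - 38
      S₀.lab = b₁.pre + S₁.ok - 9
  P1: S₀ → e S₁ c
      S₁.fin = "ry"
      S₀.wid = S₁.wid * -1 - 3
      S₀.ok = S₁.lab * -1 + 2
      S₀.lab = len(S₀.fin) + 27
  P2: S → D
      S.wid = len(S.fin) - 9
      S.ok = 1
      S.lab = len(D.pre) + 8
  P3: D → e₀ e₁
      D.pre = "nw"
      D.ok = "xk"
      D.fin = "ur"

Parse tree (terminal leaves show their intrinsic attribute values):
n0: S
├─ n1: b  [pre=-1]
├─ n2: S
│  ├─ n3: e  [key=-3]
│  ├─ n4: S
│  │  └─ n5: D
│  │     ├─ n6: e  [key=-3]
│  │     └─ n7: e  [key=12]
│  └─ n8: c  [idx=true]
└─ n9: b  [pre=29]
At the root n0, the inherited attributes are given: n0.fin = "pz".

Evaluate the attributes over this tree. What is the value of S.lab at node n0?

1. n0.fin = "pz"  [given at root]
2. n1.pre = -1  [terminal]
3. n2.fin = "kn"  ["kn"]
4. n3.key = -3  [terminal]
5. n4.fin = "ry"  ["ry"]
6. n6.key = -3  [terminal]
7. n7.key = 12  [terminal]
8. n5.pre = "nw"  ["nw"]
9. n5.ok = "xk"  ["xk"]
10. n5.fin = "ur"  ["ur"]
11. n4.wid = -7  [len(S.fin) - 9]
12. n4.ok = 1  [1]
13. n4.lab = 10  [len(D.pre) + 8]
14. n8.idx = true  [terminal]
15. n2.wid = 4  [S₁.wid * -1 - 3]
16. n2.ok = -8  [S₁.lab * -1 + 2]
17. n2.lab = 29  [len(S₀.fin) + 27]
18. n9.pre = 29  [terminal]
19. n0.wid = -3  [S₁.wid - 7]
20. n0.ok = -9  [S₁.lab - 38]
21. n0.lab = 12  [b₁.pre + S₁.ok - 9]

12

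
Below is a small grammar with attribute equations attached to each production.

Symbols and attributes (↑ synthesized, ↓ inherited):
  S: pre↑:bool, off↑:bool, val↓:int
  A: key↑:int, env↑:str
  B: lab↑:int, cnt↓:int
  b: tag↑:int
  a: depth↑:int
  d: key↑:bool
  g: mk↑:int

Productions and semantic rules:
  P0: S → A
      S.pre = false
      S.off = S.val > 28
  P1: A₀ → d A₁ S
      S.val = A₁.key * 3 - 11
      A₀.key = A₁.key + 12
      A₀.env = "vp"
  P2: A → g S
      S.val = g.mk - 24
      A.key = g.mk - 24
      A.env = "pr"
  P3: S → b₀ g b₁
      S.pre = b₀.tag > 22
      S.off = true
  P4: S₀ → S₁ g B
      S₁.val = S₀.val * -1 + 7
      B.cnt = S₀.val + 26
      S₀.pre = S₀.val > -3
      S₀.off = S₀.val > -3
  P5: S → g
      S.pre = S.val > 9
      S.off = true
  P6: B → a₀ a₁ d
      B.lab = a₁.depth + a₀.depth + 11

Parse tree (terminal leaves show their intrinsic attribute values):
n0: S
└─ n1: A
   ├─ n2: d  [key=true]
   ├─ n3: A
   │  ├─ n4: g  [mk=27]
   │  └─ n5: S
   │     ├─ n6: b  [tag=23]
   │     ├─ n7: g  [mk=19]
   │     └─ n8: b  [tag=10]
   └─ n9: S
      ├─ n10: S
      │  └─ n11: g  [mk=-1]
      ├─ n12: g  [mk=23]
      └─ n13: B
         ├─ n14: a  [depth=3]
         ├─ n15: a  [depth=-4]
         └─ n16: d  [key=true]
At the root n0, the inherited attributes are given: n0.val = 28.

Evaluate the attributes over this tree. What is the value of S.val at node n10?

9

1. n0.val = 28  [given at root]
2. n2.key = true  [terminal]
3. n4.mk = 27  [terminal]
4. n5.val = 3  [g.mk - 24]
5. n6.tag = 23  [terminal]
6. n7.mk = 19  [terminal]
7. n8.tag = 10  [terminal]
8. n5.pre = true  [b₀.tag > 22]
9. n5.off = true  [true]
10. n3.key = 3  [g.mk - 24]
11. n3.env = "pr"  ["pr"]
12. n9.val = -2  [A₁.key * 3 - 11]
13. n10.val = 9  [S₀.val * -1 + 7]
14. n11.mk = -1  [terminal]
15. n10.pre = false  [S.val > 9]
16. n10.off = true  [true]
17. n12.mk = 23  [terminal]
18. n13.cnt = 24  [S₀.val + 26]
19. n14.depth = 3  [terminal]
20. n15.depth = -4  [terminal]
21. n16.key = true  [terminal]
22. n13.lab = 10  [a₁.depth + a₀.depth + 11]
23. n9.pre = true  [S₀.val > -3]
24. n9.off = true  [S₀.val > -3]
25. n1.key = 15  [A₁.key + 12]
26. n1.env = "vp"  ["vp"]
27. n0.pre = false  [false]
28. n0.off = false  [S.val > 28]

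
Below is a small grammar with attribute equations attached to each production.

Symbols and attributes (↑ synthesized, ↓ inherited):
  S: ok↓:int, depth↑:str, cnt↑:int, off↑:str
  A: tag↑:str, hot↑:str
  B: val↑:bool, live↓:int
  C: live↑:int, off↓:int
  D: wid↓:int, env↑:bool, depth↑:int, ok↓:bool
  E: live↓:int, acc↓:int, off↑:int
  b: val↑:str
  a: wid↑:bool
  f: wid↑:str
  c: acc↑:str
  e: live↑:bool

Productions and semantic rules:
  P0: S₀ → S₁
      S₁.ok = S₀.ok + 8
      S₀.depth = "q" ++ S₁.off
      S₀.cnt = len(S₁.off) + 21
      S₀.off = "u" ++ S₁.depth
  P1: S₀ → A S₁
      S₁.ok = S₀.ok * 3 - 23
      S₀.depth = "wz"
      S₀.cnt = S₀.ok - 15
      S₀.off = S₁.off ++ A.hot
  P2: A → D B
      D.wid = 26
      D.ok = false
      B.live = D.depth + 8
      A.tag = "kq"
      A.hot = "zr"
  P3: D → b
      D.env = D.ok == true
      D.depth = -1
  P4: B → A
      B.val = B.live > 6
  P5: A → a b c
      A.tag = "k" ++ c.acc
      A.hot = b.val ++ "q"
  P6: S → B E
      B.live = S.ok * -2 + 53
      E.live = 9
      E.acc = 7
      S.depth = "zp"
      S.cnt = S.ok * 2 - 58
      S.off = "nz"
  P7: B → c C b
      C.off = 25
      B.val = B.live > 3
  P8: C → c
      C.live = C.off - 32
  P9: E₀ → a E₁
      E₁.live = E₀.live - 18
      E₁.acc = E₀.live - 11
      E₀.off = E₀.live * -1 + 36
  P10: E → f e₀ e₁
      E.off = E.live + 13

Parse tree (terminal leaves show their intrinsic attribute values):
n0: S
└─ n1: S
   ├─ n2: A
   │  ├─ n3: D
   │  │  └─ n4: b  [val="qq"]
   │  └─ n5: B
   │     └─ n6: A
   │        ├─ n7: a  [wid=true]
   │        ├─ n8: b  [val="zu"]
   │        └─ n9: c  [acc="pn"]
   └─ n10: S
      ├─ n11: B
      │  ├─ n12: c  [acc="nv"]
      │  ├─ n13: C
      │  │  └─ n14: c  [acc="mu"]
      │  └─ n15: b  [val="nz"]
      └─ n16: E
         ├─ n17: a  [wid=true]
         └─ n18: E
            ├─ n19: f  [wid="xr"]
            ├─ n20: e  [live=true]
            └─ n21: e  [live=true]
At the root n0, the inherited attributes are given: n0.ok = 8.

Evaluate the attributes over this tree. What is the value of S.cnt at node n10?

-8

1. n0.ok = 8  [given at root]
2. n1.ok = 16  [S₀.ok + 8]
3. n3.wid = 26  [26]
4. n3.ok = false  [false]
5. n4.val = "qq"  [terminal]
6. n3.env = false  [D.ok == true]
7. n3.depth = -1  [-1]
8. n5.live = 7  [D.depth + 8]
9. n7.wid = true  [terminal]
10. n8.val = "zu"  [terminal]
11. n9.acc = "pn"  [terminal]
12. n6.tag = "kpn"  ["k" ++ c.acc]
13. n6.hot = "zuq"  [b.val ++ "q"]
14. n5.val = true  [B.live > 6]
15. n2.tag = "kq"  ["kq"]
16. n2.hot = "zr"  ["zr"]
17. n10.ok = 25  [S₀.ok * 3 - 23]
18. n11.live = 3  [S.ok * -2 + 53]
19. n12.acc = "nv"  [terminal]
20. n13.off = 25  [25]
21. n14.acc = "mu"  [terminal]
22. n13.live = -7  [C.off - 32]
23. n15.val = "nz"  [terminal]
24. n11.val = false  [B.live > 3]
25. n16.live = 9  [9]
26. n16.acc = 7  [7]
27. n17.wid = true  [terminal]
28. n18.live = -9  [E₀.live - 18]
29. n18.acc = -2  [E₀.live - 11]
30. n19.wid = "xr"  [terminal]
31. n20.live = true  [terminal]
32. n21.live = true  [terminal]
33. n18.off = 4  [E.live + 13]
34. n16.off = 27  [E₀.live * -1 + 36]
35. n10.depth = "zp"  ["zp"]
36. n10.cnt = -8  [S.ok * 2 - 58]
37. n10.off = "nz"  ["nz"]
38. n1.depth = "wz"  ["wz"]
39. n1.cnt = 1  [S₀.ok - 15]
40. n1.off = "nzzr"  [S₁.off ++ A.hot]
41. n0.depth = "qnzzr"  ["q" ++ S₁.off]
42. n0.cnt = 25  [len(S₁.off) + 21]
43. n0.off = "uwz"  ["u" ++ S₁.depth]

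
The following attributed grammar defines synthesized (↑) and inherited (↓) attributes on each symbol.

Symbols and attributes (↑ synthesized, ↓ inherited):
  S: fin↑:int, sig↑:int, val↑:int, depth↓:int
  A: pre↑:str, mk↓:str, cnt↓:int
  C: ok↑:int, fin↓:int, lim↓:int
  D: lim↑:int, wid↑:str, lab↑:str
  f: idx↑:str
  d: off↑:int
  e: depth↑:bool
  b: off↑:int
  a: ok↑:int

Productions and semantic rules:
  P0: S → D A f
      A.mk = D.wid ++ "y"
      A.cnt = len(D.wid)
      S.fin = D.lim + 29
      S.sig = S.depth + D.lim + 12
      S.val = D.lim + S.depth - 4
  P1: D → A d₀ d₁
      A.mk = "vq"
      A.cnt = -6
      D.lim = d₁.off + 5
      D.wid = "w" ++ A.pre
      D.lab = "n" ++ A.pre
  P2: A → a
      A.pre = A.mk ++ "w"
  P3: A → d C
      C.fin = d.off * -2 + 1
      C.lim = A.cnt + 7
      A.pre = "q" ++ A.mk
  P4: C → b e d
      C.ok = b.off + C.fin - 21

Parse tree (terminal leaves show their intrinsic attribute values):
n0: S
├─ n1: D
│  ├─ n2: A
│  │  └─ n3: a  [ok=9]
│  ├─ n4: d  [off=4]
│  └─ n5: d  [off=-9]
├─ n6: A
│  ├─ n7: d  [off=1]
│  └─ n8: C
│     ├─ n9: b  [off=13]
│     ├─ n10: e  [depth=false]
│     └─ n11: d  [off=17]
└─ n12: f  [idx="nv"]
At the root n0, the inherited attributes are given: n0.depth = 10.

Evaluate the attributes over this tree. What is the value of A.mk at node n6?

"wvqwy"

1. n0.depth = 10  [given at root]
2. n2.mk = "vq"  ["vq"]
3. n2.cnt = -6  [-6]
4. n3.ok = 9  [terminal]
5. n2.pre = "vqw"  [A.mk ++ "w"]
6. n4.off = 4  [terminal]
7. n5.off = -9  [terminal]
8. n1.lim = -4  [d₁.off + 5]
9. n1.wid = "wvqw"  ["w" ++ A.pre]
10. n1.lab = "nvqw"  ["n" ++ A.pre]
11. n6.mk = "wvqwy"  [D.wid ++ "y"]
12. n6.cnt = 4  [len(D.wid)]
13. n7.off = 1  [terminal]
14. n8.fin = -1  [d.off * -2 + 1]
15. n8.lim = 11  [A.cnt + 7]
16. n9.off = 13  [terminal]
17. n10.depth = false  [terminal]
18. n11.off = 17  [terminal]
19. n8.ok = -9  [b.off + C.fin - 21]
20. n6.pre = "qwvqwy"  ["q" ++ A.mk]
21. n12.idx = "nv"  [terminal]
22. n0.fin = 25  [D.lim + 29]
23. n0.sig = 18  [S.depth + D.lim + 12]
24. n0.val = 2  [D.lim + S.depth - 4]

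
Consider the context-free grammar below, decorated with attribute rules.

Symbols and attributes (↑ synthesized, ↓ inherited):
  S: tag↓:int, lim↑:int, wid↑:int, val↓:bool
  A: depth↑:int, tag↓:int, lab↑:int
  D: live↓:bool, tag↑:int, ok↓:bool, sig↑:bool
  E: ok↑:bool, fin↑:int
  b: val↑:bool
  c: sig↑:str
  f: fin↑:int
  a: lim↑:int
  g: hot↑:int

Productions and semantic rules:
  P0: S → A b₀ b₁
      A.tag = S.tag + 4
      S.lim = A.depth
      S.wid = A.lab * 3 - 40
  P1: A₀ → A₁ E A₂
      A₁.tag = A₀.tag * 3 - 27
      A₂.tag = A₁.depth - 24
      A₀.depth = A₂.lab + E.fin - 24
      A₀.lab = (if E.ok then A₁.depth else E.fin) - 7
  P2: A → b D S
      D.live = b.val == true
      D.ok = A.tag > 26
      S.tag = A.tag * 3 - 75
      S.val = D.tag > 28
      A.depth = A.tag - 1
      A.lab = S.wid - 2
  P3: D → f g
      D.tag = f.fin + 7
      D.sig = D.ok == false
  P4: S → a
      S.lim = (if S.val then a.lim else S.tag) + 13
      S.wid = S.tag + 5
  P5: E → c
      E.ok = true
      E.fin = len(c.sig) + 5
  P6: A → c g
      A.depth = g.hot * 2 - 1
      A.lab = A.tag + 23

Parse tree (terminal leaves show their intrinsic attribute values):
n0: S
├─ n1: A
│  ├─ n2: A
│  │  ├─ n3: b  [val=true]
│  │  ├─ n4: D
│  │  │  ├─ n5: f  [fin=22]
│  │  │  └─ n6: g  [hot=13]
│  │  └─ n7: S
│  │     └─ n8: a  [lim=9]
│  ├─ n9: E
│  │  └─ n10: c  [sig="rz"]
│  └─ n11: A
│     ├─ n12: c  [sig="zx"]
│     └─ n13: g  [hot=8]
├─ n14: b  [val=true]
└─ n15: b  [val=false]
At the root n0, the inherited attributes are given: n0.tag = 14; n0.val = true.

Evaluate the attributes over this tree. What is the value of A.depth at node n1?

8

1. n0.tag = 14  [given at root]
2. n0.val = true  [given at root]
3. n1.tag = 18  [S.tag + 4]
4. n2.tag = 27  [A₀.tag * 3 - 27]
5. n3.val = true  [terminal]
6. n4.live = true  [b.val == true]
7. n4.ok = true  [A.tag > 26]
8. n5.fin = 22  [terminal]
9. n6.hot = 13  [terminal]
10. n4.tag = 29  [f.fin + 7]
11. n4.sig = false  [D.ok == false]
12. n7.tag = 6  [A.tag * 3 - 75]
13. n7.val = true  [D.tag > 28]
14. n8.lim = 9  [terminal]
15. n7.lim = 22  [(if S.val then a.lim else S.tag) + 13]
16. n7.wid = 11  [S.tag + 5]
17. n2.depth = 26  [A.tag - 1]
18. n2.lab = 9  [S.wid - 2]
19. n10.sig = "rz"  [terminal]
20. n9.ok = true  [true]
21. n9.fin = 7  [len(c.sig) + 5]
22. n11.tag = 2  [A₁.depth - 24]
23. n12.sig = "zx"  [terminal]
24. n13.hot = 8  [terminal]
25. n11.depth = 15  [g.hot * 2 - 1]
26. n11.lab = 25  [A.tag + 23]
27. n1.depth = 8  [A₂.lab + E.fin - 24]
28. n1.lab = 19  [(if E.ok then A₁.depth else E.fin) - 7]
29. n14.val = true  [terminal]
30. n15.val = false  [terminal]
31. n0.lim = 8  [A.depth]
32. n0.wid = 17  [A.lab * 3 - 40]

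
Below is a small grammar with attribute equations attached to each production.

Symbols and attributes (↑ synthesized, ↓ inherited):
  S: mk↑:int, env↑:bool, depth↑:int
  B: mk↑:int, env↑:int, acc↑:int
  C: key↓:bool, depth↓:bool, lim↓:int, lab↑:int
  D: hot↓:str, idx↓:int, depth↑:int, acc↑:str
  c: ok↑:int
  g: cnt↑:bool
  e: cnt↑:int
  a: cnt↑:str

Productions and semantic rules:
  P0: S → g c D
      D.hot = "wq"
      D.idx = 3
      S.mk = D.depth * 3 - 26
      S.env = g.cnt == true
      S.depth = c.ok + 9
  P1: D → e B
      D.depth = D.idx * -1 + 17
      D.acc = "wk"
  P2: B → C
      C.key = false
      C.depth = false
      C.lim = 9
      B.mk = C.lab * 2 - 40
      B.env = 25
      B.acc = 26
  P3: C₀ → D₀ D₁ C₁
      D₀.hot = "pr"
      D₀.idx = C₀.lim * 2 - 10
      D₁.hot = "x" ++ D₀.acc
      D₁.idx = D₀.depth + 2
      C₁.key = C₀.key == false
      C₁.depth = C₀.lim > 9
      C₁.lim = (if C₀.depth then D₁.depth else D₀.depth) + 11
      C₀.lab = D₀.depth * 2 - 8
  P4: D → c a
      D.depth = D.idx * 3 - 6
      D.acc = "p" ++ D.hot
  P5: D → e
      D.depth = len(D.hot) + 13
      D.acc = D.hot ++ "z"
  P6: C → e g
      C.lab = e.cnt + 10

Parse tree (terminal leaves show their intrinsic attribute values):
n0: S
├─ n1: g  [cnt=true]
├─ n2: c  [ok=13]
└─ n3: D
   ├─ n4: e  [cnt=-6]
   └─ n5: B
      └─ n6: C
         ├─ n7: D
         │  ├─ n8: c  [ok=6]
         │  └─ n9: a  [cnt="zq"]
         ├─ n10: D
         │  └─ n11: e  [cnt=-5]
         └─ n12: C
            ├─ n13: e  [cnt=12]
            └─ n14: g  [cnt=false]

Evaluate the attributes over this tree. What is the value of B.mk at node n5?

1. n1.cnt = true  [terminal]
2. n2.ok = 13  [terminal]
3. n3.hot = "wq"  ["wq"]
4. n3.idx = 3  [3]
5. n4.cnt = -6  [terminal]
6. n6.key = false  [false]
7. n6.depth = false  [false]
8. n6.lim = 9  [9]
9. n7.hot = "pr"  ["pr"]
10. n7.idx = 8  [C₀.lim * 2 - 10]
11. n8.ok = 6  [terminal]
12. n9.cnt = "zq"  [terminal]
13. n7.depth = 18  [D.idx * 3 - 6]
14. n7.acc = "ppr"  ["p" ++ D.hot]
15. n10.hot = "xppr"  ["x" ++ D₀.acc]
16. n10.idx = 20  [D₀.depth + 2]
17. n11.cnt = -5  [terminal]
18. n10.depth = 17  [len(D.hot) + 13]
19. n10.acc = "xpprz"  [D.hot ++ "z"]
20. n12.key = true  [C₀.key == false]
21. n12.depth = false  [C₀.lim > 9]
22. n12.lim = 29  [(if C₀.depth then D₁.depth else D₀.depth) + 11]
23. n13.cnt = 12  [terminal]
24. n14.cnt = false  [terminal]
25. n12.lab = 22  [e.cnt + 10]
26. n6.lab = 28  [D₀.depth * 2 - 8]
27. n5.mk = 16  [C.lab * 2 - 40]
28. n5.env = 25  [25]
29. n5.acc = 26  [26]
30. n3.depth = 14  [D.idx * -1 + 17]
31. n3.acc = "wk"  ["wk"]
32. n0.mk = 16  [D.depth * 3 - 26]
33. n0.env = true  [g.cnt == true]
34. n0.depth = 22  [c.ok + 9]

16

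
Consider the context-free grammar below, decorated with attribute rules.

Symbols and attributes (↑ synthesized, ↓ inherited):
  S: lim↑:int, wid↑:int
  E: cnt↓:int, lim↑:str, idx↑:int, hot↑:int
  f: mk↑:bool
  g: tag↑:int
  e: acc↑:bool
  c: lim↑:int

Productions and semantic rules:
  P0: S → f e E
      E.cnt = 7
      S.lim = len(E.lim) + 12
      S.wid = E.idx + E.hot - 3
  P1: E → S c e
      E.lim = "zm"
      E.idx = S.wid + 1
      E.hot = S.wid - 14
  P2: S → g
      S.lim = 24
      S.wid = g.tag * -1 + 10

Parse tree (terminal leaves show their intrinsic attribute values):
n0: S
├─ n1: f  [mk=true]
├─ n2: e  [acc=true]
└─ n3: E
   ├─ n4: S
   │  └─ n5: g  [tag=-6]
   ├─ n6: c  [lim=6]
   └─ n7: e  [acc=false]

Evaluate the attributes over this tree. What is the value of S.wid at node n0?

1. n1.mk = true  [terminal]
2. n2.acc = true  [terminal]
3. n3.cnt = 7  [7]
4. n5.tag = -6  [terminal]
5. n4.lim = 24  [24]
6. n4.wid = 16  [g.tag * -1 + 10]
7. n6.lim = 6  [terminal]
8. n7.acc = false  [terminal]
9. n3.lim = "zm"  ["zm"]
10. n3.idx = 17  [S.wid + 1]
11. n3.hot = 2  [S.wid - 14]
12. n0.lim = 14  [len(E.lim) + 12]
13. n0.wid = 16  [E.idx + E.hot - 3]

16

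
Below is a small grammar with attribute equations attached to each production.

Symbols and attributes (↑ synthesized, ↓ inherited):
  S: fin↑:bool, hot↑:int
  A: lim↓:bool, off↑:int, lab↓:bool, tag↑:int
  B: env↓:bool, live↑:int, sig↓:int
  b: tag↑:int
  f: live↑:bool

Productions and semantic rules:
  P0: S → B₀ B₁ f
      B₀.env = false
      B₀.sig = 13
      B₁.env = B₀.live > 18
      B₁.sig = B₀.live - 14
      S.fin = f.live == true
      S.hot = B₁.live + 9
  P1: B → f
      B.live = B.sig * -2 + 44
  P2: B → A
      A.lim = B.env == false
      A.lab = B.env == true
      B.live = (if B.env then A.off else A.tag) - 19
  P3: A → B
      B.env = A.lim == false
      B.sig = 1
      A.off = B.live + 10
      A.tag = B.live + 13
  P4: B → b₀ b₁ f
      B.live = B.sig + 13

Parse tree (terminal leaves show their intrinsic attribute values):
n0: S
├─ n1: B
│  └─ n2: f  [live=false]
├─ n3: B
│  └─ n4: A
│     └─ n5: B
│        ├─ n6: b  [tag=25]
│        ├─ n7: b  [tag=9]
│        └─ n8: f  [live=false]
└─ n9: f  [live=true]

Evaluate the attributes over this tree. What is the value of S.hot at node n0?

1. n1.env = false  [false]
2. n1.sig = 13  [13]
3. n2.live = false  [terminal]
4. n1.live = 18  [B.sig * -2 + 44]
5. n3.env = false  [B₀.live > 18]
6. n3.sig = 4  [B₀.live - 14]
7. n4.lim = true  [B.env == false]
8. n4.lab = false  [B.env == true]
9. n5.env = false  [A.lim == false]
10. n5.sig = 1  [1]
11. n6.tag = 25  [terminal]
12. n7.tag = 9  [terminal]
13. n8.live = false  [terminal]
14. n5.live = 14  [B.sig + 13]
15. n4.off = 24  [B.live + 10]
16. n4.tag = 27  [B.live + 13]
17. n3.live = 8  [(if B.env then A.off else A.tag) - 19]
18. n9.live = true  [terminal]
19. n0.fin = true  [f.live == true]
20. n0.hot = 17  [B₁.live + 9]

17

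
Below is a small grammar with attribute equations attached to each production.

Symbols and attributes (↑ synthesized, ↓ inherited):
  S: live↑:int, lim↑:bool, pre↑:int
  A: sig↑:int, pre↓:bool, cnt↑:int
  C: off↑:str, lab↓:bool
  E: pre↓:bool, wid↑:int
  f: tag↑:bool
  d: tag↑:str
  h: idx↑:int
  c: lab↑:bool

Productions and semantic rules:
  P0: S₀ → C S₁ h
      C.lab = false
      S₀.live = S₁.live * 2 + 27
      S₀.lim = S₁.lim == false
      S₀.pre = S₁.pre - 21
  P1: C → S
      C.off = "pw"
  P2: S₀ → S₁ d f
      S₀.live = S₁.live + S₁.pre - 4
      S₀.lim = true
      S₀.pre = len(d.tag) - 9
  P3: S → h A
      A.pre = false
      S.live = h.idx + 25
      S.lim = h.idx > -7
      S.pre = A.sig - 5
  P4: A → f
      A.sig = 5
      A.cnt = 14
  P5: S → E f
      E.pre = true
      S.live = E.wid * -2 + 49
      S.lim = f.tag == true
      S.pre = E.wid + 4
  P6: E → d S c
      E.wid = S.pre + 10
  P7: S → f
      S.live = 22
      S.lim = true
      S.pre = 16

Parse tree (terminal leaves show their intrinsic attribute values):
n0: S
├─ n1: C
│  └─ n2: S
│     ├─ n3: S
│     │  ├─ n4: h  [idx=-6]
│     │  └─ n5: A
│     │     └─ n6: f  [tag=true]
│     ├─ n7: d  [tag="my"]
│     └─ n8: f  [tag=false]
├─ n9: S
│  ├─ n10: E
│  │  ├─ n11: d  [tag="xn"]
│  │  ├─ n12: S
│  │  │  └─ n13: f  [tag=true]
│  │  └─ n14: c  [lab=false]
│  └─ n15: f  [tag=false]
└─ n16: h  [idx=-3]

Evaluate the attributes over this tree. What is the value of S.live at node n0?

1. n1.lab = false  [false]
2. n4.idx = -6  [terminal]
3. n5.pre = false  [false]
4. n6.tag = true  [terminal]
5. n5.sig = 5  [5]
6. n5.cnt = 14  [14]
7. n3.live = 19  [h.idx + 25]
8. n3.lim = true  [h.idx > -7]
9. n3.pre = 0  [A.sig - 5]
10. n7.tag = "my"  [terminal]
11. n8.tag = false  [terminal]
12. n2.live = 15  [S₁.live + S₁.pre - 4]
13. n2.lim = true  [true]
14. n2.pre = -7  [len(d.tag) - 9]
15. n1.off = "pw"  ["pw"]
16. n10.pre = true  [true]
17. n11.tag = "xn"  [terminal]
18. n13.tag = true  [terminal]
19. n12.live = 22  [22]
20. n12.lim = true  [true]
21. n12.pre = 16  [16]
22. n14.lab = false  [terminal]
23. n10.wid = 26  [S.pre + 10]
24. n15.tag = false  [terminal]
25. n9.live = -3  [E.wid * -2 + 49]
26. n9.lim = false  [f.tag == true]
27. n9.pre = 30  [E.wid + 4]
28. n16.idx = -3  [terminal]
29. n0.live = 21  [S₁.live * 2 + 27]
30. n0.lim = true  [S₁.lim == false]
31. n0.pre = 9  [S₁.pre - 21]

21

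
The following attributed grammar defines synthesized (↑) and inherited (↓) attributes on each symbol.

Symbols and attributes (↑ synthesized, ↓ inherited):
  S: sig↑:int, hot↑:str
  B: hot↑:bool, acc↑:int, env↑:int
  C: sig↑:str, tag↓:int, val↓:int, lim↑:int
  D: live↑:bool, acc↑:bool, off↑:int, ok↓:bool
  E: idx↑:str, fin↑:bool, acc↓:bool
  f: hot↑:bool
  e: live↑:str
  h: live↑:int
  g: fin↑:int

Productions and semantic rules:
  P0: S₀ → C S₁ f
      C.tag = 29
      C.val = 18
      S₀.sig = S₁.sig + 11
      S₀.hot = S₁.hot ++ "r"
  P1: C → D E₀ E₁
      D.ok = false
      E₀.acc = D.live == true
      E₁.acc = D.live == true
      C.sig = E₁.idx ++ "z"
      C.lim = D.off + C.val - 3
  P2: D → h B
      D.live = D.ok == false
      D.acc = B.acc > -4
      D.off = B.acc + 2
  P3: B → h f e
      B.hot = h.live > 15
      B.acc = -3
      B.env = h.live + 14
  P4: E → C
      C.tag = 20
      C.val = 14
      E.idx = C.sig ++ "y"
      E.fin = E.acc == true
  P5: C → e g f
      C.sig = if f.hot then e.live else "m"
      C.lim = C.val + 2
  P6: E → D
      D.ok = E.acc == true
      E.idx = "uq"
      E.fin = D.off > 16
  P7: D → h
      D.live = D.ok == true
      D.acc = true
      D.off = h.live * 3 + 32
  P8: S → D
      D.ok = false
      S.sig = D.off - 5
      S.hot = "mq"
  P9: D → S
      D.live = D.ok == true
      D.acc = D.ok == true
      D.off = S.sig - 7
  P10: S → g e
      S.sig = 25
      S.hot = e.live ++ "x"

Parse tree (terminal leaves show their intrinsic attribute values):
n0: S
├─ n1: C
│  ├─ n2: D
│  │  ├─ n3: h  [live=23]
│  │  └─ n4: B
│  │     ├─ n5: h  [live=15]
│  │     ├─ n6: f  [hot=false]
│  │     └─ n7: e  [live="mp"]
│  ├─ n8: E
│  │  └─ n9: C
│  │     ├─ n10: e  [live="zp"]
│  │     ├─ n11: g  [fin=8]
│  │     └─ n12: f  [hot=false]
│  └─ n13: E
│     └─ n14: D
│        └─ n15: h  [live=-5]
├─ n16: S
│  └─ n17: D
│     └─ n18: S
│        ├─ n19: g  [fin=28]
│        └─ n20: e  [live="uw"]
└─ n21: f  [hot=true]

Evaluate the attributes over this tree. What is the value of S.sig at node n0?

1. n1.tag = 29  [29]
2. n1.val = 18  [18]
3. n2.ok = false  [false]
4. n3.live = 23  [terminal]
5. n5.live = 15  [terminal]
6. n6.hot = false  [terminal]
7. n7.live = "mp"  [terminal]
8. n4.hot = false  [h.live > 15]
9. n4.acc = -3  [-3]
10. n4.env = 29  [h.live + 14]
11. n2.live = true  [D.ok == false]
12. n2.acc = true  [B.acc > -4]
13. n2.off = -1  [B.acc + 2]
14. n8.acc = true  [D.live == true]
15. n9.tag = 20  [20]
16. n9.val = 14  [14]
17. n10.live = "zp"  [terminal]
18. n11.fin = 8  [terminal]
19. n12.hot = false  [terminal]
20. n9.sig = "m"  [if f.hot then e.live else "m"]
21. n9.lim = 16  [C.val + 2]
22. n8.idx = "my"  [C.sig ++ "y"]
23. n8.fin = true  [E.acc == true]
24. n13.acc = true  [D.live == true]
25. n14.ok = true  [E.acc == true]
26. n15.live = -5  [terminal]
27. n14.live = true  [D.ok == true]
28. n14.acc = true  [true]
29. n14.off = 17  [h.live * 3 + 32]
30. n13.idx = "uq"  ["uq"]
31. n13.fin = true  [D.off > 16]
32. n1.sig = "uqz"  [E₁.idx ++ "z"]
33. n1.lim = 14  [D.off + C.val - 3]
34. n17.ok = false  [false]
35. n19.fin = 28  [terminal]
36. n20.live = "uw"  [terminal]
37. n18.sig = 25  [25]
38. n18.hot = "uwx"  [e.live ++ "x"]
39. n17.live = false  [D.ok == true]
40. n17.acc = false  [D.ok == true]
41. n17.off = 18  [S.sig - 7]
42. n16.sig = 13  [D.off - 5]
43. n16.hot = "mq"  ["mq"]
44. n21.hot = true  [terminal]
45. n0.sig = 24  [S₁.sig + 11]
46. n0.hot = "mqr"  [S₁.hot ++ "r"]

24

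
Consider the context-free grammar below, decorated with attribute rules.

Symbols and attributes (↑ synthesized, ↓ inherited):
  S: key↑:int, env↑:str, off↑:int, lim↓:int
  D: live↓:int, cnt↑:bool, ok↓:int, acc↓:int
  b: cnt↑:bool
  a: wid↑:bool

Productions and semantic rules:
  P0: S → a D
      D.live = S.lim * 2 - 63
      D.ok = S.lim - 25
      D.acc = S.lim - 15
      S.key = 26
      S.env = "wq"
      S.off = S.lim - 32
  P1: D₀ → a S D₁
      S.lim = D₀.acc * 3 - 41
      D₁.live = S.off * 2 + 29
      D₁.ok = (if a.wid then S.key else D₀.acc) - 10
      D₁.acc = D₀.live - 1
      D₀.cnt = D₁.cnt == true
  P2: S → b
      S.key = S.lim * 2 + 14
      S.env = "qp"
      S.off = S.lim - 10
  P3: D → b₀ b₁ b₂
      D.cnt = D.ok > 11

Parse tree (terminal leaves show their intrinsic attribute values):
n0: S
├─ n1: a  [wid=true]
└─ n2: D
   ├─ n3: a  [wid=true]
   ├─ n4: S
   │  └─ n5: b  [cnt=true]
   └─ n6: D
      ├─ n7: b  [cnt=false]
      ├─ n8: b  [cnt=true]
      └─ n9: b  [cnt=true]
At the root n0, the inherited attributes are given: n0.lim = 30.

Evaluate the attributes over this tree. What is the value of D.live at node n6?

17

1. n0.lim = 30  [given at root]
2. n1.wid = true  [terminal]
3. n2.live = -3  [S.lim * 2 - 63]
4. n2.ok = 5  [S.lim - 25]
5. n2.acc = 15  [S.lim - 15]
6. n3.wid = true  [terminal]
7. n4.lim = 4  [D₀.acc * 3 - 41]
8. n5.cnt = true  [terminal]
9. n4.key = 22  [S.lim * 2 + 14]
10. n4.env = "qp"  ["qp"]
11. n4.off = -6  [S.lim - 10]
12. n6.live = 17  [S.off * 2 + 29]
13. n6.ok = 12  [(if a.wid then S.key else D₀.acc) - 10]
14. n6.acc = -4  [D₀.live - 1]
15. n7.cnt = false  [terminal]
16. n8.cnt = true  [terminal]
17. n9.cnt = true  [terminal]
18. n6.cnt = true  [D.ok > 11]
19. n2.cnt = true  [D₁.cnt == true]
20. n0.key = 26  [26]
21. n0.env = "wq"  ["wq"]
22. n0.off = -2  [S.lim - 32]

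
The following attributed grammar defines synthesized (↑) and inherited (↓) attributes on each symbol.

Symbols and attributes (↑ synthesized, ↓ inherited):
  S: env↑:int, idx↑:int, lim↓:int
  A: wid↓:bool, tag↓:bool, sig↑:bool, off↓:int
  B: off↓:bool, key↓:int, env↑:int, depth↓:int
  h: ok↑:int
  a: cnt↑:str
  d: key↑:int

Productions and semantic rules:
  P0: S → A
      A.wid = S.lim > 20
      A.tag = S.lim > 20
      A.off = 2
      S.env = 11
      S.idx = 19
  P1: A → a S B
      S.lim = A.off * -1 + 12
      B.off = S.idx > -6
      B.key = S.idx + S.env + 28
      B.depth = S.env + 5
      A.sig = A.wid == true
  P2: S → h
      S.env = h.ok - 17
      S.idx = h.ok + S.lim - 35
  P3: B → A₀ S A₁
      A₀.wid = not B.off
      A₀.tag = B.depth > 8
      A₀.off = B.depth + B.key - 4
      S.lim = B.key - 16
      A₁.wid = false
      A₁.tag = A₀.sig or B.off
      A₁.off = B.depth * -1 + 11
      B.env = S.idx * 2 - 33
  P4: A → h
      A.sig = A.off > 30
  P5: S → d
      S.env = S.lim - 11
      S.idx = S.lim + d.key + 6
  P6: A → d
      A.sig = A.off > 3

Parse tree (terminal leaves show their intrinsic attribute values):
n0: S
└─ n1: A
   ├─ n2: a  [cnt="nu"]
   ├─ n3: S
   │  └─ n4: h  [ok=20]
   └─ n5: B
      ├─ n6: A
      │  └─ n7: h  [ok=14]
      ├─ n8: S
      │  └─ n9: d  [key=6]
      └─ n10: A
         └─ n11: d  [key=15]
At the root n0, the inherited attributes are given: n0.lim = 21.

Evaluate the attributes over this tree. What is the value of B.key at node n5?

26

1. n0.lim = 21  [given at root]
2. n1.wid = true  [S.lim > 20]
3. n1.tag = true  [S.lim > 20]
4. n1.off = 2  [2]
5. n2.cnt = "nu"  [terminal]
6. n3.lim = 10  [A.off * -1 + 12]
7. n4.ok = 20  [terminal]
8. n3.env = 3  [h.ok - 17]
9. n3.idx = -5  [h.ok + S.lim - 35]
10. n5.off = true  [S.idx > -6]
11. n5.key = 26  [S.idx + S.env + 28]
12. n5.depth = 8  [S.env + 5]
13. n6.wid = false  [not B.off]
14. n6.tag = false  [B.depth > 8]
15. n6.off = 30  [B.depth + B.key - 4]
16. n7.ok = 14  [terminal]
17. n6.sig = false  [A.off > 30]
18. n8.lim = 10  [B.key - 16]
19. n9.key = 6  [terminal]
20. n8.env = -1  [S.lim - 11]
21. n8.idx = 22  [S.lim + d.key + 6]
22. n10.wid = false  [false]
23. n10.tag = true  [A₀.sig or B.off]
24. n10.off = 3  [B.depth * -1 + 11]
25. n11.key = 15  [terminal]
26. n10.sig = false  [A.off > 3]
27. n5.env = 11  [S.idx * 2 - 33]
28. n1.sig = true  [A.wid == true]
29. n0.env = 11  [11]
30. n0.idx = 19  [19]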